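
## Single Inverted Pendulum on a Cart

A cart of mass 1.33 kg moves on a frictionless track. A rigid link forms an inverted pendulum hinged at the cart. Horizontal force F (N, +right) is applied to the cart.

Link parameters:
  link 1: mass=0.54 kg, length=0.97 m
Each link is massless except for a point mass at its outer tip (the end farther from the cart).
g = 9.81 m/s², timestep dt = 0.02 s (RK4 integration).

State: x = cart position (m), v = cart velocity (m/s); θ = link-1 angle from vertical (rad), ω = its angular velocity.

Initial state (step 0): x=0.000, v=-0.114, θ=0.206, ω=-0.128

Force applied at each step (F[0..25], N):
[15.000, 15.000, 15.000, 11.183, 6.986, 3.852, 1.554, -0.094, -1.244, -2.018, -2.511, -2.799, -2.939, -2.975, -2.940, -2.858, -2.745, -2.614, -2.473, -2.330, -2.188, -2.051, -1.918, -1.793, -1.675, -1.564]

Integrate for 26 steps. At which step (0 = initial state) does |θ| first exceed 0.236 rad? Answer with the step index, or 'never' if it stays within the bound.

apply F[0]=+15.000 → step 1: x=-0.000, v=0.092, θ=0.202, ω=-0.295
apply F[1]=+15.000 → step 2: x=0.004, v=0.300, θ=0.194, ω=-0.465
apply F[2]=+15.000 → step 3: x=0.012, v=0.508, θ=0.183, ω=-0.638
apply F[3]=+11.183 → step 4: x=0.023, v=0.661, θ=0.169, ω=-0.758
apply F[4]=+6.986 → step 5: x=0.038, v=0.753, θ=0.153, ω=-0.819
apply F[5]=+3.852 → step 6: x=0.053, v=0.800, θ=0.137, ω=-0.838
apply F[6]=+1.554 → step 7: x=0.069, v=0.814, θ=0.120, ω=-0.826
apply F[7]=-0.094 → step 8: x=0.085, v=0.804, θ=0.104, ω=-0.793
apply F[8]=-1.244 → step 9: x=0.101, v=0.779, θ=0.089, ω=-0.748
apply F[9]=-2.018 → step 10: x=0.116, v=0.742, θ=0.074, ω=-0.694
apply F[10]=-2.511 → step 11: x=0.131, v=0.699, θ=0.061, ω=-0.636
apply F[11]=-2.799 → step 12: x=0.144, v=0.653, θ=0.049, ω=-0.577
apply F[12]=-2.939 → step 13: x=0.157, v=0.606, θ=0.038, ω=-0.520
apply F[13]=-2.975 → step 14: x=0.169, v=0.558, θ=0.028, ω=-0.464
apply F[14]=-2.940 → step 15: x=0.179, v=0.512, θ=0.019, ω=-0.412
apply F[15]=-2.858 → step 16: x=0.189, v=0.468, θ=0.012, ω=-0.364
apply F[16]=-2.745 → step 17: x=0.198, v=0.426, θ=0.005, ω=-0.319
apply F[17]=-2.614 → step 18: x=0.206, v=0.387, θ=-0.001, ω=-0.278
apply F[18]=-2.473 → step 19: x=0.214, v=0.350, θ=-0.006, ω=-0.240
apply F[19]=-2.330 → step 20: x=0.220, v=0.316, θ=-0.011, ω=-0.207
apply F[20]=-2.188 → step 21: x=0.226, v=0.284, θ=-0.015, ω=-0.177
apply F[21]=-2.051 → step 22: x=0.232, v=0.254, θ=-0.018, ω=-0.149
apply F[22]=-1.918 → step 23: x=0.236, v=0.227, θ=-0.021, ω=-0.125
apply F[23]=-1.793 → step 24: x=0.241, v=0.202, θ=-0.023, ω=-0.104
apply F[24]=-1.675 → step 25: x=0.245, v=0.178, θ=-0.025, ω=-0.085
apply F[25]=-1.564 → step 26: x=0.248, v=0.157, θ=-0.026, ω=-0.068
max |θ| = 0.206 ≤ 0.236 over all 27 states.

Answer: never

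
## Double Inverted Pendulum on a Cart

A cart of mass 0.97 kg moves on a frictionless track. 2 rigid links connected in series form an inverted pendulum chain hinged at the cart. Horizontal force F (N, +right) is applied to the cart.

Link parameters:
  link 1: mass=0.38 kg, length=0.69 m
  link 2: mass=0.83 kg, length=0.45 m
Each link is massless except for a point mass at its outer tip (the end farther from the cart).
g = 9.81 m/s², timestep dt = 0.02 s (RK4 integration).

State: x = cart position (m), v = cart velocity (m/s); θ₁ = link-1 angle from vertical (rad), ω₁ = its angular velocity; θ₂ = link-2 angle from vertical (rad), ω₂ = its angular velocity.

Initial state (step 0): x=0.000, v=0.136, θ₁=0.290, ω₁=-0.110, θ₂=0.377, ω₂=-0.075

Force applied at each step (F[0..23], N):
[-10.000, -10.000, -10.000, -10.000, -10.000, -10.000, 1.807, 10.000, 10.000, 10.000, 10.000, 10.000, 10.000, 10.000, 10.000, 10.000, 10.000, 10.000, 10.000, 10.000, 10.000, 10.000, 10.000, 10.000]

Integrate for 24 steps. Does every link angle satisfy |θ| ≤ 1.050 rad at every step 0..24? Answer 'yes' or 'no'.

apply F[0]=-10.000 → step 1: x=0.000, v=-0.111, θ₁=0.292, ω₁=0.283, θ₂=0.376, ω₂=-0.005
apply F[1]=-10.000 → step 2: x=-0.004, v=-0.358, θ₁=0.301, ω₁=0.680, θ₂=0.377, ω₂=0.058
apply F[2]=-10.000 → step 3: x=-0.014, v=-0.602, θ₁=0.319, ω₁=1.082, θ₂=0.378, ω₂=0.107
apply F[3]=-10.000 → step 4: x=-0.029, v=-0.842, θ₁=0.345, ω₁=1.491, θ₂=0.381, ω₂=0.136
apply F[4]=-10.000 → step 5: x=-0.048, v=-1.075, θ₁=0.379, ω₁=1.903, θ₂=0.384, ω₂=0.145
apply F[5]=-10.000 → step 6: x=-0.071, v=-1.297, θ₁=0.421, ω₁=2.311, θ₂=0.387, ω₂=0.143
apply F[6]=+1.807 → step 7: x=-0.098, v=-1.310, θ₁=0.469, ω₁=2.466, θ₂=0.389, ω₂=0.106
apply F[7]=+10.000 → step 8: x=-0.122, v=-1.188, θ₁=0.518, ω₁=2.491, θ₂=0.390, ω₂=0.003
apply F[8]=+10.000 → step 9: x=-0.145, v=-1.068, θ₁=0.568, ω₁=2.554, θ₂=0.389, ω₂=-0.143
apply F[9]=+10.000 → step 10: x=-0.165, v=-0.949, θ₁=0.620, ω₁=2.649, θ₂=0.384, ω₂=-0.323
apply F[10]=+10.000 → step 11: x=-0.183, v=-0.826, θ₁=0.675, ω₁=2.767, θ₂=0.376, ω₂=-0.531
apply F[11]=+10.000 → step 12: x=-0.198, v=-0.698, θ₁=0.731, ω₁=2.902, θ₂=0.363, ω₂=-0.754
apply F[12]=+10.000 → step 13: x=-0.211, v=-0.562, θ₁=0.791, ω₁=3.047, θ₂=0.346, ω₂=-0.981
apply F[13]=+10.000 → step 14: x=-0.221, v=-0.417, θ₁=0.853, ω₁=3.194, θ₂=0.324, ω₂=-1.202
apply F[14]=+10.000 → step 15: x=-0.227, v=-0.263, θ₁=0.918, ω₁=3.341, θ₂=0.298, ω₂=-1.407
apply F[15]=+10.000 → step 16: x=-0.231, v=-0.098, θ₁=0.987, ω₁=3.486, θ₂=0.268, ω₂=-1.588
apply F[16]=+10.000 → step 17: x=-0.231, v=0.075, θ₁=1.058, ω₁=3.629, θ₂=0.234, ω₂=-1.739
apply F[17]=+10.000 → step 18: x=-0.228, v=0.257, θ₁=1.132, ω₁=3.772, θ₂=0.198, ω₂=-1.858
apply F[18]=+10.000 → step 19: x=-0.221, v=0.447, θ₁=1.209, ω₁=3.920, θ₂=0.160, ω₂=-1.941
apply F[19]=+10.000 → step 20: x=-0.210, v=0.645, θ₁=1.289, ω₁=4.076, θ₂=0.121, ω₂=-1.984
apply F[20]=+10.000 → step 21: x=-0.195, v=0.852, θ₁=1.372, ω₁=4.248, θ₂=0.081, ω₂=-1.984
apply F[21]=+10.000 → step 22: x=-0.176, v=1.067, θ₁=1.459, ω₁=4.442, θ₂=0.042, ω₂=-1.933
apply F[22]=+10.000 → step 23: x=-0.152, v=1.292, θ₁=1.550, ω₁=4.669, θ₂=0.004, ω₂=-1.823
apply F[23]=+10.000 → step 24: x=-0.124, v=1.531, θ₁=1.646, ω₁=4.939, θ₂=-0.030, ω₂=-1.637
Max |angle| over trajectory = 1.646 rad; bound = 1.050 → exceeded.

Answer: no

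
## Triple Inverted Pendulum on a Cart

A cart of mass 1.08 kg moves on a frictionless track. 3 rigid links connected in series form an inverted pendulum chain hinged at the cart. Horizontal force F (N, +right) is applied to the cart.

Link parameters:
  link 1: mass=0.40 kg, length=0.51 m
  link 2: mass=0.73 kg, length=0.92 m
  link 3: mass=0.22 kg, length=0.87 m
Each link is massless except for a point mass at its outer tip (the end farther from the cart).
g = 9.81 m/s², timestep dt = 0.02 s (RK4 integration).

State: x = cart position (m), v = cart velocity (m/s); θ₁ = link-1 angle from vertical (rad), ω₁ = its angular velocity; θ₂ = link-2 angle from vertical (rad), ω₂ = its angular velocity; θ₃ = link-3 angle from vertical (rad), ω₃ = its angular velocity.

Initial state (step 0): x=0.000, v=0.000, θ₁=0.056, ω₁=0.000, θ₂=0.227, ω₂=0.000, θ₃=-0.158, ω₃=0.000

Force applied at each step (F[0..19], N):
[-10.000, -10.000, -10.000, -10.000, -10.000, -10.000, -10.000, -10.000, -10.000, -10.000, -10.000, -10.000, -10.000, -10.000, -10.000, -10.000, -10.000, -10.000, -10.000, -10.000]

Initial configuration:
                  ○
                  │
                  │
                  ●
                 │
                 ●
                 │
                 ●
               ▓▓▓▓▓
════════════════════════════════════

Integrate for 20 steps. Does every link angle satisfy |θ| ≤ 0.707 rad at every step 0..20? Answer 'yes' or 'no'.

apply F[0]=-10.000 → step 1: x=-0.002, v=-0.197, θ₁=0.059, ω₁=0.279, θ₂=0.228, ω₂=0.123, θ₃=-0.159, ω₃=-0.092
apply F[1]=-10.000 → step 2: x=-0.008, v=-0.395, θ₁=0.067, ω₁=0.566, θ₂=0.232, ω₂=0.243, θ₃=-0.162, ω₃=-0.183
apply F[2]=-10.000 → step 3: x=-0.018, v=-0.595, θ₁=0.082, ω₁=0.869, θ₂=0.238, ω₂=0.355, θ₃=-0.166, ω₃=-0.273
apply F[3]=-10.000 → step 4: x=-0.032, v=-0.797, θ₁=0.102, ω₁=1.198, θ₂=0.246, ω₂=0.455, θ₃=-0.173, ω₃=-0.361
apply F[4]=-10.000 → step 5: x=-0.050, v=-1.002, θ₁=0.130, ω₁=1.557, θ₂=0.256, ω₂=0.539, θ₃=-0.181, ω₃=-0.443
apply F[5]=-10.000 → step 6: x=-0.072, v=-1.209, θ₁=0.165, ω₁=1.953, θ₂=0.267, ω₂=0.604, θ₃=-0.190, ω₃=-0.517
apply F[6]=-10.000 → step 7: x=-0.098, v=-1.416, θ₁=0.208, ω₁=2.386, θ₂=0.280, ω₂=0.646, θ₃=-0.201, ω₃=-0.578
apply F[7]=-10.000 → step 8: x=-0.128, v=-1.620, θ₁=0.260, ω₁=2.847, θ₂=0.293, ω₂=0.667, θ₃=-0.213, ω₃=-0.620
apply F[8]=-10.000 → step 9: x=-0.163, v=-1.814, θ₁=0.322, ω₁=3.321, θ₂=0.307, ω₂=0.671, θ₃=-0.226, ω₃=-0.638
apply F[9]=-10.000 → step 10: x=-0.201, v=-1.993, θ₁=0.393, ω₁=3.781, θ₂=0.320, ω₂=0.670, θ₃=-0.239, ω₃=-0.626
apply F[10]=-10.000 → step 11: x=-0.242, v=-2.151, θ₁=0.473, ω₁=4.195, θ₂=0.333, ω₂=0.682, θ₃=-0.251, ω₃=-0.582
apply F[11]=-10.000 → step 12: x=-0.287, v=-2.284, θ₁=0.560, ω₁=4.542, θ₂=0.347, ω₂=0.724, θ₃=-0.262, ω₃=-0.511
apply F[12]=-10.000 → step 13: x=-0.334, v=-2.391, θ₁=0.654, ω₁=4.813, θ₂=0.363, ω₂=0.806, θ₃=-0.271, ω₃=-0.420
apply F[13]=-10.000 → step 14: x=-0.382, v=-2.478, θ₁=0.752, ω₁=5.014, θ₂=0.380, ω₂=0.934, θ₃=-0.278, ω₃=-0.315
apply F[14]=-10.000 → step 15: x=-0.433, v=-2.546, θ₁=0.854, ω₁=5.157, θ₂=0.400, ω₂=1.107, θ₃=-0.284, ω₃=-0.203
apply F[15]=-10.000 → step 16: x=-0.484, v=-2.599, θ₁=0.958, ω₁=5.257, θ₂=0.425, ω₂=1.320, θ₃=-0.286, ω₃=-0.086
apply F[16]=-10.000 → step 17: x=-0.536, v=-2.641, θ₁=1.064, ω₁=5.323, θ₂=0.453, ω₂=1.570, θ₃=-0.287, ω₃=0.033
apply F[17]=-10.000 → step 18: x=-0.590, v=-2.673, θ₁=1.171, ω₁=5.359, θ₂=0.488, ω₂=1.852, θ₃=-0.285, ω₃=0.156
apply F[18]=-10.000 → step 19: x=-0.643, v=-2.696, θ₁=1.278, ω₁=5.369, θ₂=0.528, ω₂=2.164, θ₃=-0.281, ω₃=0.284
apply F[19]=-10.000 → step 20: x=-0.697, v=-2.713, θ₁=1.386, ω₁=5.348, θ₂=0.574, ω₂=2.503, θ₃=-0.274, ω₃=0.419
Max |angle| over trajectory = 1.386 rad; bound = 0.707 → exceeded.

Answer: no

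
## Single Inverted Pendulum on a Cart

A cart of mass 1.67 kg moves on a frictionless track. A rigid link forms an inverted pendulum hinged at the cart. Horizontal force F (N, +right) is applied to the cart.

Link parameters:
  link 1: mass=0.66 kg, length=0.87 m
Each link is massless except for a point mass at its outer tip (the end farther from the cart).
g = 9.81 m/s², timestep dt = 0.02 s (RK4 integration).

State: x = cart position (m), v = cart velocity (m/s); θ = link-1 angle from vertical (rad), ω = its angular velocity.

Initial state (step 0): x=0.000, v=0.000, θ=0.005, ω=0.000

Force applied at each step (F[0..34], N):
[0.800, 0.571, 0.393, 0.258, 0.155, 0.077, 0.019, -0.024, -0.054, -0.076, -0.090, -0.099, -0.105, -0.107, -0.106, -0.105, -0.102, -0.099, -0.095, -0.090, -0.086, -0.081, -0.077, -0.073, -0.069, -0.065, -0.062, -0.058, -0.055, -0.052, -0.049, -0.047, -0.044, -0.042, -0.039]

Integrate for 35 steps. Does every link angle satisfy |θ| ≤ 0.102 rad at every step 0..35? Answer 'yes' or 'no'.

Answer: yes

Derivation:
apply F[0]=+0.800 → step 1: x=0.000, v=0.009, θ=0.005, ω=-0.009
apply F[1]=+0.571 → step 2: x=0.000, v=0.016, θ=0.005, ω=-0.016
apply F[2]=+0.393 → step 3: x=0.001, v=0.020, θ=0.004, ω=-0.020
apply F[3]=+0.258 → step 4: x=0.001, v=0.023, θ=0.004, ω=-0.022
apply F[4]=+0.155 → step 5: x=0.002, v=0.024, θ=0.003, ω=-0.023
apply F[5]=+0.077 → step 6: x=0.002, v=0.025, θ=0.003, ω=-0.023
apply F[6]=+0.019 → step 7: x=0.003, v=0.025, θ=0.003, ω=-0.023
apply F[7]=-0.024 → step 8: x=0.003, v=0.025, θ=0.002, ω=-0.021
apply F[8]=-0.054 → step 9: x=0.004, v=0.024, θ=0.002, ω=-0.020
apply F[9]=-0.076 → step 10: x=0.004, v=0.023, θ=0.001, ω=-0.019
apply F[10]=-0.090 → step 11: x=0.004, v=0.022, θ=0.001, ω=-0.017
apply F[11]=-0.099 → step 12: x=0.005, v=0.020, θ=0.001, ω=-0.015
apply F[12]=-0.105 → step 13: x=0.005, v=0.019, θ=0.000, ω=-0.014
apply F[13]=-0.107 → step 14: x=0.006, v=0.018, θ=0.000, ω=-0.012
apply F[14]=-0.106 → step 15: x=0.006, v=0.017, θ=-0.000, ω=-0.011
apply F[15]=-0.105 → step 16: x=0.006, v=0.015, θ=-0.000, ω=-0.010
apply F[16]=-0.102 → step 17: x=0.007, v=0.014, θ=-0.001, ω=-0.008
apply F[17]=-0.099 → step 18: x=0.007, v=0.013, θ=-0.001, ω=-0.007
apply F[18]=-0.095 → step 19: x=0.007, v=0.012, θ=-0.001, ω=-0.006
apply F[19]=-0.090 → step 20: x=0.007, v=0.011, θ=-0.001, ω=-0.005
apply F[20]=-0.086 → step 21: x=0.008, v=0.010, θ=-0.001, ω=-0.004
apply F[21]=-0.081 → step 22: x=0.008, v=0.009, θ=-0.001, ω=-0.004
apply F[22]=-0.077 → step 23: x=0.008, v=0.008, θ=-0.001, ω=-0.003
apply F[23]=-0.073 → step 24: x=0.008, v=0.007, θ=-0.001, ω=-0.002
apply F[24]=-0.069 → step 25: x=0.008, v=0.007, θ=-0.001, ω=-0.002
apply F[25]=-0.065 → step 26: x=0.008, v=0.006, θ=-0.001, ω=-0.001
apply F[26]=-0.062 → step 27: x=0.008, v=0.005, θ=-0.001, ω=-0.001
apply F[27]=-0.058 → step 28: x=0.009, v=0.005, θ=-0.001, ω=-0.000
apply F[28]=-0.055 → step 29: x=0.009, v=0.004, θ=-0.001, ω=-0.000
apply F[29]=-0.052 → step 30: x=0.009, v=0.004, θ=-0.001, ω=0.000
apply F[30]=-0.049 → step 31: x=0.009, v=0.003, θ=-0.001, ω=0.000
apply F[31]=-0.047 → step 32: x=0.009, v=0.003, θ=-0.001, ω=0.001
apply F[32]=-0.044 → step 33: x=0.009, v=0.002, θ=-0.001, ω=0.001
apply F[33]=-0.042 → step 34: x=0.009, v=0.002, θ=-0.001, ω=0.001
apply F[34]=-0.039 → step 35: x=0.009, v=0.002, θ=-0.001, ω=0.001
Max |angle| over trajectory = 0.005 rad; bound = 0.102 → within bound.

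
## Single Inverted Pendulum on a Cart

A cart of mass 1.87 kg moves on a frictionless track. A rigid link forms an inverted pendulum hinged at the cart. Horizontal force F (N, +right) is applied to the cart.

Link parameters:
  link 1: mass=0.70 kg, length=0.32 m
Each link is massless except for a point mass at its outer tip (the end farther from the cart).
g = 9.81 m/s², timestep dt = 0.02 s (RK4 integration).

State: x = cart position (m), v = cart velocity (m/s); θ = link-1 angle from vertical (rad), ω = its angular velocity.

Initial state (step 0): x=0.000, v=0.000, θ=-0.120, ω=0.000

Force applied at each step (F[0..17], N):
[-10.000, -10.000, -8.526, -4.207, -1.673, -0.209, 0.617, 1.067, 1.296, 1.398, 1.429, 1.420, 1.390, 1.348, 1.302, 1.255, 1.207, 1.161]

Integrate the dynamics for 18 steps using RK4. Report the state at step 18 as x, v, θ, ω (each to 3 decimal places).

apply F[0]=-10.000 → step 1: x=-0.001, v=-0.098, θ=-0.118, ω=0.230
apply F[1]=-10.000 → step 2: x=-0.004, v=-0.196, θ=-0.111, ω=0.465
apply F[2]=-8.526 → step 3: x=-0.009, v=-0.279, θ=-0.100, ω=0.659
apply F[3]=-4.207 → step 4: x=-0.015, v=-0.317, θ=-0.086, ω=0.721
apply F[4]=-1.673 → step 5: x=-0.021, v=-0.330, θ=-0.071, ω=0.711
apply F[5]=-0.209 → step 6: x=-0.028, v=-0.327, θ=-0.058, ω=0.664
apply F[6]=+0.617 → step 7: x=-0.034, v=-0.317, θ=-0.045, ω=0.601
apply F[7]=+1.067 → step 8: x=-0.040, v=-0.303, θ=-0.034, ω=0.532
apply F[8]=+1.296 → step 9: x=-0.046, v=-0.287, θ=-0.024, ω=0.465
apply F[9]=+1.398 → step 10: x=-0.052, v=-0.270, θ=-0.015, ω=0.402
apply F[10]=+1.429 → step 11: x=-0.057, v=-0.254, θ=-0.008, ω=0.344
apply F[11]=+1.420 → step 12: x=-0.062, v=-0.239, θ=-0.001, ω=0.293
apply F[12]=+1.390 → step 13: x=-0.067, v=-0.224, θ=0.004, ω=0.248
apply F[13]=+1.348 → step 14: x=-0.071, v=-0.210, θ=0.009, ω=0.208
apply F[14]=+1.302 → step 15: x=-0.075, v=-0.197, θ=0.012, ω=0.173
apply F[15]=+1.255 → step 16: x=-0.079, v=-0.184, θ=0.016, ω=0.143
apply F[16]=+1.207 → step 17: x=-0.082, v=-0.173, θ=0.018, ω=0.117
apply F[17]=+1.161 → step 18: x=-0.086, v=-0.162, θ=0.020, ω=0.095

Answer: x=-0.086, v=-0.162, θ=0.020, ω=0.095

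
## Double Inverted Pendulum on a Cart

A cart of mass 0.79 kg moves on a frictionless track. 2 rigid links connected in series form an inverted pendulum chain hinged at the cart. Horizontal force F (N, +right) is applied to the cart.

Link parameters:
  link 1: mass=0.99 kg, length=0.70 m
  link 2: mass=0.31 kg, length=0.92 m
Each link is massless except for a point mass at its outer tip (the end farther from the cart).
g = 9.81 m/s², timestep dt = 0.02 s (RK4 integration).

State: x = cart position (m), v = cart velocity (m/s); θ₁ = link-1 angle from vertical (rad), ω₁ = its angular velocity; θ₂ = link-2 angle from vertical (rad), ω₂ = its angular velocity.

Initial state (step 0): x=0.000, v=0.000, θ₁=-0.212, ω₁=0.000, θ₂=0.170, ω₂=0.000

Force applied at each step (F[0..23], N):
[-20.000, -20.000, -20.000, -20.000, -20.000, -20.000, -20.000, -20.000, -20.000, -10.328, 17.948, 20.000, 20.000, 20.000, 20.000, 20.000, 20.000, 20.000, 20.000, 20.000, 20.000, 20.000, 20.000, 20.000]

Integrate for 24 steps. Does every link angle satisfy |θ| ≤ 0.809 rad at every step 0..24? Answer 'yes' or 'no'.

Answer: no

Derivation:
apply F[0]=-20.000 → step 1: x=-0.004, v=-0.415, θ₁=-0.207, ω₁=0.480, θ₂=0.171, ω₂=0.141
apply F[1]=-20.000 → step 2: x=-0.017, v=-0.837, θ₁=-0.193, ω₁=0.975, θ₂=0.176, ω₂=0.276
apply F[2]=-20.000 → step 3: x=-0.038, v=-1.272, θ₁=-0.168, ω₁=1.501, θ₂=0.182, ω₂=0.396
apply F[3]=-20.000 → step 4: x=-0.068, v=-1.726, θ₁=-0.132, ω₁=2.072, θ₂=0.191, ω₂=0.495
apply F[4]=-20.000 → step 5: x=-0.107, v=-2.203, θ₁=-0.085, ω₁=2.698, θ₂=0.202, ω₂=0.565
apply F[5]=-20.000 → step 6: x=-0.156, v=-2.700, θ₁=-0.024, ω₁=3.382, θ₂=0.214, ω₂=0.599
apply F[6]=-20.000 → step 7: x=-0.215, v=-3.205, θ₁=0.051, ω₁=4.107, θ₂=0.226, ω₂=0.598
apply F[7]=-20.000 → step 8: x=-0.284, v=-3.690, θ₁=0.140, ω₁=4.830, θ₂=0.237, ω₂=0.573
apply F[8]=-20.000 → step 9: x=-0.362, v=-4.112, θ₁=0.244, ω₁=5.482, θ₂=0.249, ω₂=0.555
apply F[9]=-10.328 → step 10: x=-0.446, v=-4.233, θ₁=0.356, ω₁=5.724, θ₂=0.260, ω₂=0.574
apply F[10]=+17.948 → step 11: x=-0.525, v=-3.750, θ₁=0.465, ω₁=5.201, θ₂=0.271, ω₂=0.582
apply F[11]=+20.000 → step 12: x=-0.596, v=-3.286, θ₁=0.564, ω₁=4.766, θ₂=0.283, ω₂=0.565
apply F[12]=+20.000 → step 13: x=-0.657, v=-2.871, θ₁=0.656, ω₁=4.454, θ₂=0.294, ω₂=0.520
apply F[13]=+20.000 → step 14: x=-0.711, v=-2.494, θ₁=0.743, ω₁=4.242, θ₂=0.304, ω₂=0.452
apply F[14]=+20.000 → step 15: x=-0.757, v=-2.143, θ₁=0.826, ω₁=4.109, θ₂=0.312, ω₂=0.365
apply F[15]=+20.000 → step 16: x=-0.797, v=-1.809, θ₁=0.908, ω₁=4.041, θ₂=0.318, ω₂=0.262
apply F[16]=+20.000 → step 17: x=-0.830, v=-1.485, θ₁=0.988, ω₁=4.027, θ₂=0.322, ω₂=0.148
apply F[17]=+20.000 → step 18: x=-0.856, v=-1.163, θ₁=1.069, ω₁=4.059, θ₂=0.324, ω₂=0.027
apply F[18]=+20.000 → step 19: x=-0.876, v=-0.839, θ₁=1.151, ω₁=4.131, θ₂=0.323, ω₂=-0.098
apply F[19]=+20.000 → step 20: x=-0.890, v=-0.507, θ₁=1.235, ω₁=4.242, θ₂=0.320, ω₂=-0.223
apply F[20]=+20.000 → step 21: x=-0.896, v=-0.164, θ₁=1.321, ω₁=4.390, θ₂=0.314, ω₂=-0.344
apply F[21]=+20.000 → step 22: x=-0.896, v=0.197, θ₁=1.411, ω₁=4.576, θ₂=0.306, ω₂=-0.456
apply F[22]=+20.000 → step 23: x=-0.888, v=0.580, θ₁=1.504, ω₁=4.803, θ₂=0.296, ω₂=-0.554
apply F[23]=+20.000 → step 24: x=-0.873, v=0.992, θ₁=1.603, ω₁=5.079, θ₂=0.284, ω₂=-0.632
Max |angle| over trajectory = 1.603 rad; bound = 0.809 → exceeded.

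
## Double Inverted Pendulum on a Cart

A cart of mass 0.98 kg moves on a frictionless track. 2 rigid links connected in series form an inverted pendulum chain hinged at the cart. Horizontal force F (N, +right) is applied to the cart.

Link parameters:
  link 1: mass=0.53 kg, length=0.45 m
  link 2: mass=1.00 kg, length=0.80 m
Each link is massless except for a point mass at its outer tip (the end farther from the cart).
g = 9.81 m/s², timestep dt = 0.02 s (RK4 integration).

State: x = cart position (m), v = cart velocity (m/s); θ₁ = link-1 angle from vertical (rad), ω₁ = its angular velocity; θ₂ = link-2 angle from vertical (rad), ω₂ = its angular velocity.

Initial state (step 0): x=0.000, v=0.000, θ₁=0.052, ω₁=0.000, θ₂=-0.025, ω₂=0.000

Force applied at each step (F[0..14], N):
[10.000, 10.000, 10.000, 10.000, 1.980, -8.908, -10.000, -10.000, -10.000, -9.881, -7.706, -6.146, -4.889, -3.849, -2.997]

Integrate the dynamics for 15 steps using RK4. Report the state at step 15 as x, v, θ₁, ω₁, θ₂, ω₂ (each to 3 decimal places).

Answer: x=0.058, v=-0.418, θ₁=-0.076, ω₁=0.442, θ₂=-0.045, ω₂=0.122

Derivation:
apply F[0]=+10.000 → step 1: x=0.002, v=0.188, θ₁=0.049, ω₁=-0.330, θ₂=-0.026, ω₂=-0.056
apply F[1]=+10.000 → step 2: x=0.008, v=0.378, θ₁=0.039, ω₁=-0.674, θ₂=-0.027, ω₂=-0.107
apply F[2]=+10.000 → step 3: x=0.017, v=0.573, θ₁=0.022, ω₁=-1.046, θ₂=-0.030, ω₂=-0.148
apply F[3]=+10.000 → step 4: x=0.030, v=0.774, θ₁=-0.003, ω₁=-1.457, θ₂=-0.033, ω₂=-0.175
apply F[4]=+1.980 → step 5: x=0.046, v=0.820, θ₁=-0.033, ω₁=-1.554, θ₂=-0.037, ω₂=-0.186
apply F[5]=-8.908 → step 6: x=0.061, v=0.652, θ₁=-0.061, ω₁=-1.209, θ₂=-0.040, ω₂=-0.179
apply F[6]=-10.000 → step 7: x=0.072, v=0.470, θ₁=-0.082, ω₁=-0.862, θ₂=-0.044, ω₂=-0.158
apply F[7]=-10.000 → step 8: x=0.080, v=0.294, θ₁=-0.096, ω₁=-0.551, θ₂=-0.047, ω₂=-0.125
apply F[8]=-10.000 → step 9: x=0.084, v=0.123, θ₁=-0.104, ω₁=-0.261, θ₂=-0.049, ω₂=-0.086
apply F[9]=-9.881 → step 10: x=0.085, v=-0.044, θ₁=-0.106, ω₁=0.012, θ₂=-0.050, ω₂=-0.043
apply F[10]=-7.706 → step 11: x=0.083, v=-0.167, θ₁=-0.104, ω₁=0.191, θ₂=-0.050, ω₂=-0.002
apply F[11]=-6.146 → step 12: x=0.079, v=-0.260, θ₁=-0.099, ω₁=0.308, θ₂=-0.050, ω₂=0.036
apply F[12]=-4.889 → step 13: x=0.073, v=-0.330, θ₁=-0.092, ω₁=0.382, θ₂=-0.049, ω₂=0.070
apply F[13]=-3.849 → step 14: x=0.066, v=-0.381, θ₁=-0.084, ω₁=0.424, θ₂=-0.047, ω₂=0.098
apply F[14]=-2.997 → step 15: x=0.058, v=-0.418, θ₁=-0.076, ω₁=0.442, θ₂=-0.045, ω₂=0.122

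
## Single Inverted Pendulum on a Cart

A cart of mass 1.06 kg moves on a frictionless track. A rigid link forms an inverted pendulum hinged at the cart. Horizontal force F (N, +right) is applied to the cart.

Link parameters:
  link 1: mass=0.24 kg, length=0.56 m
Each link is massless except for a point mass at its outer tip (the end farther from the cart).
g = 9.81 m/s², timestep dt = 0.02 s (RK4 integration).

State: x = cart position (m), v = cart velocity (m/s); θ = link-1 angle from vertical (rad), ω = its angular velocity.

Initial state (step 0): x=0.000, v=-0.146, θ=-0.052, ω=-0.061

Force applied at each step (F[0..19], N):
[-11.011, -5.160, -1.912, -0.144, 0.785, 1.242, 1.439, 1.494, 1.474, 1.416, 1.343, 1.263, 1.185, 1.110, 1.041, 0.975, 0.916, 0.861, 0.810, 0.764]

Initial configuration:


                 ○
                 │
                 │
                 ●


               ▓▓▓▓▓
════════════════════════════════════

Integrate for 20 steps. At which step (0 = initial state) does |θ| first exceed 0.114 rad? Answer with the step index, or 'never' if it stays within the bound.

Answer: never

Derivation:
apply F[0]=-11.011 → step 1: x=-0.005, v=-0.351, θ=-0.050, ω=0.287
apply F[1]=-5.160 → step 2: x=-0.013, v=-0.447, θ=-0.042, ω=0.441
apply F[2]=-1.912 → step 3: x=-0.022, v=-0.481, θ=-0.033, ω=0.489
apply F[3]=-0.144 → step 4: x=-0.032, v=-0.483, θ=-0.023, ω=0.482
apply F[4]=+0.785 → step 5: x=-0.041, v=-0.467, θ=-0.014, ω=0.447
apply F[5]=+1.242 → step 6: x=-0.050, v=-0.443, θ=-0.006, ω=0.401
apply F[6]=+1.439 → step 7: x=-0.059, v=-0.416, θ=0.002, ω=0.352
apply F[7]=+1.494 → step 8: x=-0.067, v=-0.388, θ=0.008, ω=0.304
apply F[8]=+1.474 → step 9: x=-0.075, v=-0.360, θ=0.014, ω=0.259
apply F[9]=+1.416 → step 10: x=-0.082, v=-0.335, θ=0.019, ω=0.218
apply F[10]=+1.343 → step 11: x=-0.088, v=-0.310, θ=0.023, ω=0.182
apply F[11]=+1.263 → step 12: x=-0.094, v=-0.287, θ=0.026, ω=0.150
apply F[12]=+1.185 → step 13: x=-0.099, v=-0.266, θ=0.029, ω=0.122
apply F[13]=+1.110 → step 14: x=-0.105, v=-0.247, θ=0.031, ω=0.097
apply F[14]=+1.041 → step 15: x=-0.109, v=-0.228, θ=0.033, ω=0.076
apply F[15]=+0.975 → step 16: x=-0.114, v=-0.211, θ=0.034, ω=0.058
apply F[16]=+0.916 → step 17: x=-0.118, v=-0.196, θ=0.035, ω=0.042
apply F[17]=+0.861 → step 18: x=-0.122, v=-0.181, θ=0.036, ω=0.028
apply F[18]=+0.810 → step 19: x=-0.125, v=-0.167, θ=0.036, ω=0.016
apply F[19]=+0.764 → step 20: x=-0.128, v=-0.155, θ=0.036, ω=0.006
max |θ| = 0.052 ≤ 0.114 over all 21 states.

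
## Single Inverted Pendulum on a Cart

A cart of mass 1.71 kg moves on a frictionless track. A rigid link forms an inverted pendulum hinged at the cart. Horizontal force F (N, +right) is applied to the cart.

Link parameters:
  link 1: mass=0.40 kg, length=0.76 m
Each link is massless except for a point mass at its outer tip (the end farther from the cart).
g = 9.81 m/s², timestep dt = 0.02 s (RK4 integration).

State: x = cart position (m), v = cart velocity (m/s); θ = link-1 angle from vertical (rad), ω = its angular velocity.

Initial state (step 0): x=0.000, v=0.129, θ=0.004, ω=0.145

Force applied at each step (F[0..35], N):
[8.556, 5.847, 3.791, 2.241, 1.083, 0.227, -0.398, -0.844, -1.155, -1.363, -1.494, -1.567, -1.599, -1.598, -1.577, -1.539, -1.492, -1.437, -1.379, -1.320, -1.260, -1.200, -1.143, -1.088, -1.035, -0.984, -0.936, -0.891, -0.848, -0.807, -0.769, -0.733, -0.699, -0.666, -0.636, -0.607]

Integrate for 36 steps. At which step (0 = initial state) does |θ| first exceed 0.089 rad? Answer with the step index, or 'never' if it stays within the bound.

apply F[0]=+8.556 → step 1: x=0.004, v=0.229, θ=0.006, ω=0.015
apply F[1]=+5.847 → step 2: x=0.009, v=0.297, θ=0.005, ω=-0.073
apply F[2]=+3.791 → step 3: x=0.015, v=0.341, θ=0.003, ω=-0.130
apply F[3]=+2.241 → step 4: x=0.022, v=0.367, θ=0.000, ω=-0.164
apply F[4]=+1.083 → step 5: x=0.030, v=0.380, θ=-0.003, ω=-0.182
apply F[5]=+0.227 → step 6: x=0.037, v=0.383, θ=-0.007, ω=-0.187
apply F[6]=-0.398 → step 7: x=0.045, v=0.379, θ=-0.011, ω=-0.183
apply F[7]=-0.844 → step 8: x=0.052, v=0.369, θ=-0.014, ω=-0.174
apply F[8]=-1.155 → step 9: x=0.060, v=0.357, θ=-0.018, ω=-0.162
apply F[9]=-1.363 → step 10: x=0.067, v=0.342, θ=-0.021, ω=-0.147
apply F[10]=-1.494 → step 11: x=0.073, v=0.325, θ=-0.024, ω=-0.131
apply F[11]=-1.567 → step 12: x=0.080, v=0.308, θ=-0.026, ω=-0.115
apply F[12]=-1.599 → step 13: x=0.086, v=0.290, θ=-0.028, ω=-0.099
apply F[13]=-1.598 → step 14: x=0.091, v=0.273, θ=-0.030, ω=-0.084
apply F[14]=-1.577 → step 15: x=0.097, v=0.256, θ=-0.032, ω=-0.069
apply F[15]=-1.539 → step 16: x=0.102, v=0.240, θ=-0.033, ω=-0.056
apply F[16]=-1.492 → step 17: x=0.106, v=0.224, θ=-0.034, ω=-0.043
apply F[17]=-1.437 → step 18: x=0.111, v=0.208, θ=-0.035, ω=-0.032
apply F[18]=-1.379 → step 19: x=0.115, v=0.194, θ=-0.035, ω=-0.022
apply F[19]=-1.320 → step 20: x=0.118, v=0.180, θ=-0.035, ω=-0.013
apply F[20]=-1.260 → step 21: x=0.122, v=0.167, θ=-0.036, ω=-0.005
apply F[21]=-1.200 → step 22: x=0.125, v=0.155, θ=-0.036, ω=0.002
apply F[22]=-1.143 → step 23: x=0.128, v=0.143, θ=-0.036, ω=0.008
apply F[23]=-1.088 → step 24: x=0.131, v=0.132, θ=-0.035, ω=0.014
apply F[24]=-1.035 → step 25: x=0.133, v=0.121, θ=-0.035, ω=0.018
apply F[25]=-0.984 → step 26: x=0.136, v=0.111, θ=-0.035, ω=0.022
apply F[26]=-0.936 → step 27: x=0.138, v=0.102, θ=-0.034, ω=0.026
apply F[27]=-0.891 → step 28: x=0.140, v=0.093, θ=-0.034, ω=0.029
apply F[28]=-0.848 → step 29: x=0.141, v=0.085, θ=-0.033, ω=0.031
apply F[29]=-0.807 → step 30: x=0.143, v=0.077, θ=-0.032, ω=0.033
apply F[30]=-0.769 → step 31: x=0.145, v=0.069, θ=-0.032, ω=0.035
apply F[31]=-0.733 → step 32: x=0.146, v=0.062, θ=-0.031, ω=0.036
apply F[32]=-0.699 → step 33: x=0.147, v=0.055, θ=-0.030, ω=0.037
apply F[33]=-0.666 → step 34: x=0.148, v=0.049, θ=-0.029, ω=0.038
apply F[34]=-0.636 → step 35: x=0.149, v=0.043, θ=-0.029, ω=0.039
apply F[35]=-0.607 → step 36: x=0.150, v=0.037, θ=-0.028, ω=0.039
max |θ| = 0.036 ≤ 0.089 over all 37 states.

Answer: never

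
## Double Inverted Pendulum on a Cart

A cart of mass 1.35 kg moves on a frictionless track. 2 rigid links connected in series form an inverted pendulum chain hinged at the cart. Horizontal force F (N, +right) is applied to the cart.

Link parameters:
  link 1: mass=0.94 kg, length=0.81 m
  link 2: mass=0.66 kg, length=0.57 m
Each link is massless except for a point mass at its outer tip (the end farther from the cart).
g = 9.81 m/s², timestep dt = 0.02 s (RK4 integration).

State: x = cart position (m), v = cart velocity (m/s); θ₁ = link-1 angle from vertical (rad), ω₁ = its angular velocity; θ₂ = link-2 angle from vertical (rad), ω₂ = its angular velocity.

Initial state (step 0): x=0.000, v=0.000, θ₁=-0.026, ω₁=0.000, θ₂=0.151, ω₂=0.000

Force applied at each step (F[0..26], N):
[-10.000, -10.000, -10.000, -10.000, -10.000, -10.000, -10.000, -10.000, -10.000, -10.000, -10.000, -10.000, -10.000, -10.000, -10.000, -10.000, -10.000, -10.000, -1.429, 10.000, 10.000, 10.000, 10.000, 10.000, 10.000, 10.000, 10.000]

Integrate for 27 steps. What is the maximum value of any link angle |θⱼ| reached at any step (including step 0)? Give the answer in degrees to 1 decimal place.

Answer: 72.1°

Derivation:
apply F[0]=-10.000 → step 1: x=-0.001, v=-0.142, θ₁=-0.025, ω₁=0.140, θ₂=0.152, ω₂=0.103
apply F[1]=-10.000 → step 2: x=-0.006, v=-0.285, θ₁=-0.020, ω₁=0.282, θ₂=0.155, ω₂=0.204
apply F[2]=-10.000 → step 3: x=-0.013, v=-0.429, θ₁=-0.013, ω₁=0.427, θ₂=0.160, ω₂=0.304
apply F[3]=-10.000 → step 4: x=-0.023, v=-0.576, θ₁=-0.003, ω₁=0.578, θ₂=0.167, ω₂=0.401
apply F[4]=-10.000 → step 5: x=-0.036, v=-0.724, θ₁=0.010, ω₁=0.737, θ₂=0.176, ω₂=0.493
apply F[5]=-10.000 → step 6: x=-0.052, v=-0.876, θ₁=0.026, ω₁=0.904, θ₂=0.187, ω₂=0.579
apply F[6]=-10.000 → step 7: x=-0.071, v=-1.032, θ₁=0.046, ω₁=1.082, θ₂=0.199, ω₂=0.659
apply F[7]=-10.000 → step 8: x=-0.093, v=-1.191, θ₁=0.070, ω₁=1.272, θ₂=0.213, ω₂=0.729
apply F[8]=-10.000 → step 9: x=-0.119, v=-1.353, θ₁=0.097, ω₁=1.475, θ₂=0.228, ω₂=0.790
apply F[9]=-10.000 → step 10: x=-0.147, v=-1.519, θ₁=0.129, ω₁=1.692, θ₂=0.245, ω₂=0.838
apply F[10]=-10.000 → step 11: x=-0.179, v=-1.686, θ₁=0.165, ω₁=1.922, θ₂=0.262, ω₂=0.874
apply F[11]=-10.000 → step 12: x=-0.215, v=-1.854, θ₁=0.206, ω₁=2.164, θ₂=0.280, ω₂=0.897
apply F[12]=-10.000 → step 13: x=-0.254, v=-2.019, θ₁=0.251, ω₁=2.414, θ₂=0.298, ω₂=0.909
apply F[13]=-10.000 → step 14: x=-0.296, v=-2.179, θ₁=0.302, ω₁=2.669, θ₂=0.316, ω₂=0.913
apply F[14]=-10.000 → step 15: x=-0.341, v=-2.330, θ₁=0.358, ω₁=2.923, θ₂=0.334, ω₂=0.913
apply F[15]=-10.000 → step 16: x=-0.389, v=-2.467, θ₁=0.419, ω₁=3.170, θ₂=0.352, ω₂=0.916
apply F[16]=-10.000 → step 17: x=-0.439, v=-2.586, θ₁=0.485, ω₁=3.404, θ₂=0.371, ω₂=0.931
apply F[17]=-10.000 → step 18: x=-0.492, v=-2.686, θ₁=0.555, ω₁=3.620, θ₂=0.390, ω₂=0.966
apply F[18]=-1.429 → step 19: x=-0.546, v=-2.673, θ₁=0.629, ω₁=3.733, θ₂=0.409, ω₂=0.996
apply F[19]=+10.000 → step 20: x=-0.598, v=-2.532, θ₁=0.703, ω₁=3.746, θ₂=0.429, ω₂=0.988
apply F[20]=+10.000 → step 21: x=-0.647, v=-2.389, θ₁=0.779, ω₁=3.780, θ₂=0.449, ω₂=0.982
apply F[21]=+10.000 → step 22: x=-0.693, v=-2.243, θ₁=0.855, ω₁=3.831, θ₂=0.469, ω₂=0.980
apply F[22]=+10.000 → step 23: x=-0.736, v=-2.091, θ₁=0.932, ω₁=3.899, θ₂=0.488, ω₂=0.985
apply F[23]=+10.000 → step 24: x=-0.777, v=-1.932, θ₁=1.011, ω₁=3.981, θ₂=0.508, ω₂=1.001
apply F[24]=+10.000 → step 25: x=-0.814, v=-1.763, θ₁=1.091, ω₁=4.078, θ₂=0.528, ω₂=1.031
apply F[25]=+10.000 → step 26: x=-0.847, v=-1.584, θ₁=1.174, ω₁=4.188, θ₂=0.549, ω₂=1.079
apply F[26]=+10.000 → step 27: x=-0.877, v=-1.392, θ₁=1.259, ω₁=4.312, θ₂=0.572, ω₂=1.151
Max |angle| over trajectory = 1.259 rad = 72.1°.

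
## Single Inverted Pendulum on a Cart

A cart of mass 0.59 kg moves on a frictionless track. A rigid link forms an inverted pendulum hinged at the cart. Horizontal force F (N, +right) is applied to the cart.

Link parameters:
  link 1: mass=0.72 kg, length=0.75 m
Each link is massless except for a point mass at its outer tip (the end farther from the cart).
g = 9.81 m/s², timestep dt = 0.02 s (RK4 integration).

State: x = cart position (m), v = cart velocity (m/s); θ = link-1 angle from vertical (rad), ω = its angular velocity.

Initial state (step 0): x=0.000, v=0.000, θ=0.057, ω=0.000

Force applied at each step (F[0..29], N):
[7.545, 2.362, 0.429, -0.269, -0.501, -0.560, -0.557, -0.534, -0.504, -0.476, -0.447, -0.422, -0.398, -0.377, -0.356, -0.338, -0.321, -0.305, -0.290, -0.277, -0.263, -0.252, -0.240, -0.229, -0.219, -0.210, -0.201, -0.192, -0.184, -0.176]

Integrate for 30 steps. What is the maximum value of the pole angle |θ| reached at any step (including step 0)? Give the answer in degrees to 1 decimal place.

Answer: 3.3°

Derivation:
apply F[0]=+7.545 → step 1: x=0.002, v=0.241, θ=0.054, ω=-0.307
apply F[1]=+2.362 → step 2: x=0.008, v=0.309, θ=0.047, ω=-0.384
apply F[2]=+0.429 → step 3: x=0.014, v=0.314, θ=0.039, ω=-0.378
apply F[3]=-0.269 → step 4: x=0.020, v=0.296, θ=0.032, ω=-0.346
apply F[4]=-0.501 → step 5: x=0.026, v=0.272, θ=0.026, ω=-0.306
apply F[5]=-0.560 → step 6: x=0.031, v=0.248, θ=0.020, ω=-0.268
apply F[6]=-0.557 → step 7: x=0.036, v=0.225, θ=0.015, ω=-0.233
apply F[7]=-0.534 → step 8: x=0.040, v=0.204, θ=0.011, ω=-0.201
apply F[8]=-0.504 → step 9: x=0.044, v=0.185, θ=0.007, ω=-0.173
apply F[9]=-0.476 → step 10: x=0.048, v=0.167, θ=0.004, ω=-0.149
apply F[10]=-0.447 → step 11: x=0.051, v=0.152, θ=0.001, ω=-0.127
apply F[11]=-0.422 → step 12: x=0.054, v=0.137, θ=-0.001, ω=-0.109
apply F[12]=-0.398 → step 13: x=0.056, v=0.124, θ=-0.003, ω=-0.092
apply F[13]=-0.377 → step 14: x=0.059, v=0.113, θ=-0.005, ω=-0.078
apply F[14]=-0.356 → step 15: x=0.061, v=0.102, θ=-0.007, ω=-0.065
apply F[15]=-0.338 → step 16: x=0.063, v=0.092, θ=-0.008, ω=-0.054
apply F[16]=-0.321 → step 17: x=0.064, v=0.083, θ=-0.009, ω=-0.044
apply F[17]=-0.305 → step 18: x=0.066, v=0.075, θ=-0.010, ω=-0.036
apply F[18]=-0.290 → step 19: x=0.067, v=0.068, θ=-0.010, ω=-0.028
apply F[19]=-0.277 → step 20: x=0.069, v=0.061, θ=-0.011, ω=-0.022
apply F[20]=-0.263 → step 21: x=0.070, v=0.055, θ=-0.011, ω=-0.016
apply F[21]=-0.252 → step 22: x=0.071, v=0.049, θ=-0.011, ω=-0.012
apply F[22]=-0.240 → step 23: x=0.072, v=0.043, θ=-0.012, ω=-0.007
apply F[23]=-0.229 → step 24: x=0.073, v=0.038, θ=-0.012, ω=-0.004
apply F[24]=-0.219 → step 25: x=0.073, v=0.034, θ=-0.012, ω=-0.001
apply F[25]=-0.210 → step 26: x=0.074, v=0.030, θ=-0.012, ω=0.002
apply F[26]=-0.201 → step 27: x=0.075, v=0.026, θ=-0.012, ω=0.004
apply F[27]=-0.192 → step 28: x=0.075, v=0.022, θ=-0.012, ω=0.006
apply F[28]=-0.184 → step 29: x=0.075, v=0.018, θ=-0.011, ω=0.008
apply F[29]=-0.176 → step 30: x=0.076, v=0.015, θ=-0.011, ω=0.009
Max |angle| over trajectory = 0.057 rad = 3.3°.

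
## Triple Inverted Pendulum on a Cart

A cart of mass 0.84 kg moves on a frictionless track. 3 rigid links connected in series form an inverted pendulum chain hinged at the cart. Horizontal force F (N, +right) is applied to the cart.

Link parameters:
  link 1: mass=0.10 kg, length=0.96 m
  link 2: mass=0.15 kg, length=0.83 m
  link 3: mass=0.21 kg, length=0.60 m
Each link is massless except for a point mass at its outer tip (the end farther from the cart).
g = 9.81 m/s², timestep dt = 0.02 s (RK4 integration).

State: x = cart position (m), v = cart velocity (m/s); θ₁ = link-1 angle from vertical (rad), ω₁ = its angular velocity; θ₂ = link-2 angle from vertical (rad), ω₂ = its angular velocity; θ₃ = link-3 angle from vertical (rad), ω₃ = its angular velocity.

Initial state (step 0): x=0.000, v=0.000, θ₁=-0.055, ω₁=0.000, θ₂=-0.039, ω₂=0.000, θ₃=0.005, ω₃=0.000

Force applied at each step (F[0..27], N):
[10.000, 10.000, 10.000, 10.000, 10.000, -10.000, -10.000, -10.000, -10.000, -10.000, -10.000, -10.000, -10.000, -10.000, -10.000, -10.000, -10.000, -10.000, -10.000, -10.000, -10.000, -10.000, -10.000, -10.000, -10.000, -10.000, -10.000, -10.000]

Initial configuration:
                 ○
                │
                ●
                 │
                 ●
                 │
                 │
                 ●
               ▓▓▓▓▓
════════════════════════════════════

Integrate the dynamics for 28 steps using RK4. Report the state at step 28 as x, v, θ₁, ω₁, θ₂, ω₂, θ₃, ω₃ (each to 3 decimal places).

Answer: x=-0.540, v=-3.880, θ₁=-0.407, ω₁=1.613, θ₂=1.139, ω₂=5.150, θ₃=0.173, ω₃=1.180

Derivation:
apply F[0]=+10.000 → step 1: x=0.002, v=0.244, θ₁=-0.058, ω₁=-0.276, θ₂=-0.039, ω₂=0.004, θ₃=0.005, ω₃=0.032
apply F[1]=+10.000 → step 2: x=0.010, v=0.488, θ₁=-0.066, ω₁=-0.557, θ₂=-0.039, ω₂=0.012, θ₃=0.006, ω₃=0.063
apply F[2]=+10.000 → step 3: x=0.022, v=0.732, θ₁=-0.080, ω₁=-0.848, θ₂=-0.038, ω₂=0.031, θ₃=0.008, ω₃=0.094
apply F[3]=+10.000 → step 4: x=0.039, v=0.978, θ₁=-0.100, ω₁=-1.150, θ₂=-0.038, ω₂=0.062, θ₃=0.010, ω₃=0.122
apply F[4]=+10.000 → step 5: x=0.061, v=1.224, θ₁=-0.126, ω₁=-1.465, θ₂=-0.036, ω₂=0.106, θ₃=0.013, ω₃=0.148
apply F[5]=-10.000 → step 6: x=0.083, v=1.000, θ₁=-0.154, ω₁=-1.333, θ₂=-0.033, ω₂=0.197, θ₃=0.016, ω₃=0.182
apply F[6]=-10.000 → step 7: x=0.101, v=0.779, θ₁=-0.180, ω₁=-1.233, θ₂=-0.028, ω₂=0.322, θ₃=0.020, ω₃=0.218
apply F[7]=-10.000 → step 8: x=0.114, v=0.560, θ₁=-0.204, ω₁=-1.162, θ₂=-0.020, ω₂=0.479, θ₃=0.025, ω₃=0.252
apply F[8]=-10.000 → step 9: x=0.123, v=0.343, θ₁=-0.226, ω₁=-1.117, θ₂=-0.008, ω₂=0.668, θ₃=0.030, ω₃=0.281
apply F[9]=-10.000 → step 10: x=0.128, v=0.127, θ₁=-0.248, ω₁=-1.095, θ₂=0.007, ω₂=0.886, θ₃=0.036, ω₃=0.304
apply F[10]=-10.000 → step 11: x=0.129, v=-0.088, θ₁=-0.270, ω₁=-1.088, θ₂=0.027, ω₂=1.128, θ₃=0.042, ω₃=0.318
apply F[11]=-10.000 → step 12: x=0.125, v=-0.303, θ₁=-0.292, ω₁=-1.092, θ₂=0.052, ω₂=1.391, θ₃=0.049, ω₃=0.321
apply F[12]=-10.000 → step 13: x=0.116, v=-0.519, θ₁=-0.314, ω₁=-1.098, θ₂=0.083, ω₂=1.666, θ₃=0.055, ω₃=0.314
apply F[13]=-10.000 → step 14: x=0.104, v=-0.736, θ₁=-0.336, ω₁=-1.099, θ₂=0.119, ω₂=1.946, θ₃=0.061, ω₃=0.298
apply F[14]=-10.000 → step 15: x=0.087, v=-0.955, θ₁=-0.358, ω₁=-1.086, θ₂=0.161, ω₂=2.223, θ₃=0.067, ω₃=0.275
apply F[15]=-10.000 → step 16: x=0.066, v=-1.175, θ₁=-0.379, ω₁=-1.055, θ₂=0.208, ω₂=2.493, θ₃=0.072, ω₃=0.250
apply F[16]=-10.000 → step 17: x=0.040, v=-1.397, θ₁=-0.400, ω₁=-1.000, θ₂=0.260, ω₂=2.753, θ₃=0.077, ω₃=0.226
apply F[17]=-10.000 → step 18: x=0.010, v=-1.620, θ₁=-0.419, ω₁=-0.920, θ₂=0.318, ω₂=3.000, θ₃=0.081, ω₃=0.209
apply F[18]=-10.000 → step 19: x=-0.025, v=-1.845, θ₁=-0.437, ω₁=-0.812, θ₂=0.380, ω₂=3.237, θ₃=0.085, ω₃=0.201
apply F[19]=-10.000 → step 20: x=-0.064, v=-2.070, θ₁=-0.451, ω₁=-0.675, θ₂=0.447, ω₂=3.465, θ₃=0.089, ω₃=0.207
apply F[20]=-10.000 → step 21: x=-0.108, v=-2.296, θ₁=-0.463, ω₁=-0.508, θ₂=0.519, ω₂=3.686, θ₃=0.094, ω₃=0.230
apply F[21]=-10.000 → step 22: x=-0.156, v=-2.522, θ₁=-0.472, ω₁=-0.311, θ₂=0.595, ω₂=3.903, θ₃=0.099, ω₃=0.275
apply F[22]=-10.000 → step 23: x=-0.208, v=-2.748, θ₁=-0.476, ω₁=-0.081, θ₂=0.675, ω₂=4.117, θ₃=0.105, ω₃=0.344
apply F[23]=-10.000 → step 24: x=-0.266, v=-2.974, θ₁=-0.475, ω₁=0.184, θ₂=0.759, ω₂=4.331, θ₃=0.113, ω₃=0.441
apply F[24]=-10.000 → step 25: x=-0.327, v=-3.200, θ₁=-0.468, ω₁=0.484, θ₂=0.848, ω₂=4.543, θ₃=0.123, ω₃=0.571
apply F[25]=-10.000 → step 26: x=-0.394, v=-3.426, θ₁=-0.455, ω₁=0.821, θ₂=0.941, ω₂=4.753, θ₃=0.136, ω₃=0.736
apply F[26]=-10.000 → step 27: x=-0.464, v=-3.653, θ₁=-0.435, ω₁=1.198, θ₂=1.038, ω₂=4.957, θ₃=0.152, ω₃=0.938
apply F[27]=-10.000 → step 28: x=-0.540, v=-3.880, θ₁=-0.407, ω₁=1.613, θ₂=1.139, ω₂=5.150, θ₃=0.173, ω₃=1.180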